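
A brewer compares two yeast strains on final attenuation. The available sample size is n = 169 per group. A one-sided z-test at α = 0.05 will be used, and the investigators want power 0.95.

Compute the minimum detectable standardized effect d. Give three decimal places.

Required noncentrality: δ = z_{0.05} + z_{0.05} = 1.645 + 1.645 = 3.290.
δ = d·√(n/2) ⇒ d = δ/√(n/2) = 3.290/√(169/2) = 0.3579.

d ≈ 0.358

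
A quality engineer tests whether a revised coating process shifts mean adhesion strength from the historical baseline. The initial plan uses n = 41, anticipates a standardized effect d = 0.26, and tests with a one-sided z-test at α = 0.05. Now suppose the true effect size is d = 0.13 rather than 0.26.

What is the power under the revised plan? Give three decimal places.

With d = 0.13: δ = d·√n = 0.13 × √41 = 0.8324. Critical value z_{0.05} = 1.645.
Revised power = P(Z > 1.645 − δ) = Φ(-0.812) = 0.2083.

Power ≈ 0.208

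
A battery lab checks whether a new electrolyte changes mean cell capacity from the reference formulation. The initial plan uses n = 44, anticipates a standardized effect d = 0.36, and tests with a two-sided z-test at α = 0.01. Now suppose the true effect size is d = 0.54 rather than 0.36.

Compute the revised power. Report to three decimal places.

With d = 0.54: δ = d·√n = 0.54 × √44 = 3.5820. Critical value z_{0.005} = 2.576.
Revised power = Φ(δ − 2.576) + Φ(−δ − 2.576) = Φ(1.006) + Φ(-6.158) = 0.8428 + 0.0000 = 0.8428.

Power ≈ 0.843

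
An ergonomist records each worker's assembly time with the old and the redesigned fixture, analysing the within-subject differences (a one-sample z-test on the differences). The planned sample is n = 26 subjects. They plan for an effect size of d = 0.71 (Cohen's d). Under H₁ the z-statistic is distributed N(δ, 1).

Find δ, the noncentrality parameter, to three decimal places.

δ = d·√n = 0.71 × √26 = 3.6203

δ ≈ 3.620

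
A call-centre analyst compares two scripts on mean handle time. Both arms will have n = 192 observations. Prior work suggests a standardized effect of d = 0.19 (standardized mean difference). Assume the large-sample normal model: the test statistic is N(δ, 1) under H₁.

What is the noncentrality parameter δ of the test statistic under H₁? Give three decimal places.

The noncentrality parameter scales effect size by the design's sample-size factor: δ = d·√(n/2) = 0.19 × √(192/2) = 1.8616

δ ≈ 1.862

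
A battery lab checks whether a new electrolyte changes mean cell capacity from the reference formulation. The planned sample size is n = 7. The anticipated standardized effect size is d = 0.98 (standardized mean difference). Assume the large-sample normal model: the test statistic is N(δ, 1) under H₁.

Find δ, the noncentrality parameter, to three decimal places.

δ ≈ 2.593

δ = d·√n = 0.98 × √7 = 2.5928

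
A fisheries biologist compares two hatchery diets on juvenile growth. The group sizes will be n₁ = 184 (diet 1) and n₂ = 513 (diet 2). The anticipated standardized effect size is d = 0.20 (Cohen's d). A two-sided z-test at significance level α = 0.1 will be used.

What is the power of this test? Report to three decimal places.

Power ≈ 0.753

Noncentrality parameter: λ = d / √(1/n₁ + 1/n₂) = 0.20 / √(1/184 + 1/513) = 2.3275
Two-sided α = 0.1 → critical value z_{0.05} = 1.645.
Power = Φ(λ − 1.645) + Φ(−λ − 1.645) = Φ(0.683) + Φ(-3.972) = 0.7526 + 0.0000 = 0.7526.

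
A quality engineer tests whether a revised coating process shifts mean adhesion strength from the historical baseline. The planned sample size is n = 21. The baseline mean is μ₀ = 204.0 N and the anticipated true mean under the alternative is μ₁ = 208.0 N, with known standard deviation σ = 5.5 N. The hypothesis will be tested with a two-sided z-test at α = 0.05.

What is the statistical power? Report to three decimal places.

Standardized effect: d = |μ₁ − μ₀| / σ = |208.0 − 204.0| / 5.5 = 0.7273
Noncentrality parameter: δ = d·√n = 0.7273 × √21 = 3.3328
Critical value for a two-sided test at α = 0.05: z_{α/2} = 1.960.
Power = Φ(δ − 1.960) + Φ(−δ − 1.960) = Φ(1.373) + Φ(-5.293) = 0.9151 + 0.0000 = 0.9151.

Power ≈ 0.915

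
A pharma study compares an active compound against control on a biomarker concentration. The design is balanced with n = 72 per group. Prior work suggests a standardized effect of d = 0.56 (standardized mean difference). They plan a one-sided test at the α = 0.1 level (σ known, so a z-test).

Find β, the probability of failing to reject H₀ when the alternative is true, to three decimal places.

β ≈ 0.019

Noncentrality parameter: δ = d·√(n/2) = 0.56 × √(72/2) = 3.3600
Critical value for a one-sided test at α = 0.1: z_α = 1.282.
Power = Φ(δ − 1.282) = Φ(2.078) = 0.9812.
Type II error: β = 1 − power = 1 − 0.9812 = 0.0188.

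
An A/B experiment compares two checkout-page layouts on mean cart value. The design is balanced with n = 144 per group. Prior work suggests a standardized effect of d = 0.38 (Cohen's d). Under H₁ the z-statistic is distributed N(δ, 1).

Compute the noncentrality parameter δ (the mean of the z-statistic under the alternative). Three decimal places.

The noncentrality parameter scales effect size by the design's sample-size factor: δ = d·√(n/2) = 0.38 × √(144/2) = 3.2244

δ ≈ 3.224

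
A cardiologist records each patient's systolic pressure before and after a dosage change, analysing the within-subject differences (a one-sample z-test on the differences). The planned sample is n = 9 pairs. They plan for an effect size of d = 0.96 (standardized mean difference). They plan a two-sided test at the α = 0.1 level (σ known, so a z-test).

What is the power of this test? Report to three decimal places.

Power ≈ 0.892

Noncentrality parameter: δ = d·√n = 0.96 × √9 = 2.8800
Critical value for a two-sided test at α = 0.1: z_{α/2} = 1.645.
Power = Φ(δ − 1.645) + Φ(−δ − 1.645) = Φ(1.235) + Φ(-4.525) = 0.8916 + 0.0000 = 0.8916.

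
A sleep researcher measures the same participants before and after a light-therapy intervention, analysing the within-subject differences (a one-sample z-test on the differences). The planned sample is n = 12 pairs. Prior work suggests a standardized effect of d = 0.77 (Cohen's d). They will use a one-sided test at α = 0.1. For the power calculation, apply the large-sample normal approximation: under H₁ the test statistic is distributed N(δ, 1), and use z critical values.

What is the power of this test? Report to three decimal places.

Noncentrality parameter: δ = d·√n = 0.77 × √12 = 2.6674
Critical value for a one-sided test at α = 0.1: z_α = 1.282.
Power = Φ(δ − 1.282) = Φ(1.386) = 0.9171.

Power ≈ 0.917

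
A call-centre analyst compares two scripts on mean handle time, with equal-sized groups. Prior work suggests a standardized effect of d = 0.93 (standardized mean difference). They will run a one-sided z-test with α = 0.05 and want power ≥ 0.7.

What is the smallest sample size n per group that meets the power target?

n = 11 per group

For power 0.7 need Φ(δ − z_{0.05}) = 0.7, so δ = z_{0.05} + z_{0.30} = 1.645 + 0.524 = 2.169.
δ = d·√(n/2) ⇒ n = 2(δ/d)² = 2 × (2.169 / 0.93)² = 10.88.
Rounding up, n = 11 per group.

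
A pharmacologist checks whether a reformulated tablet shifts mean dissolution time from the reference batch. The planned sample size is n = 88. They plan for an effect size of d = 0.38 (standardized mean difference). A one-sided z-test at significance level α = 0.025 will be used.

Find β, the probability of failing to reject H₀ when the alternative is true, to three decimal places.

β ≈ 0.054

Noncentrality parameter: δ = d·√n = 0.38 × √88 = 3.5647
One-sided α = 0.025 → critical value z_{0.025} = 1.960.
Power = Φ(δ − 1.960) = Φ(1.605) = 0.9457.
Type II error: β = 1 − power = 1 − 0.9457 = 0.0543.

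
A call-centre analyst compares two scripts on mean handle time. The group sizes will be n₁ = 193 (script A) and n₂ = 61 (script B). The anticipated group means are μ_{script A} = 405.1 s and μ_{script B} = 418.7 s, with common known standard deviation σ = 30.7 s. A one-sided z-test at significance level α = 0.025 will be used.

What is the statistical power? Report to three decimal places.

Power ≈ 0.855

Standardized effect: d = |μ_{script A} − μ_{script B}| / σ = |405.1 − 418.7| / 30.7 = 0.4430
Noncentrality parameter: δ = d / √(1/n₁ + 1/n₂) = 0.4430 / √(1/193 + 1/61) = 3.0160
Critical value for a one-sided test at α = 0.025: z_α = 1.960.
Power = P(Z > 1.960 − δ) = Φ(1.056) = 0.8545.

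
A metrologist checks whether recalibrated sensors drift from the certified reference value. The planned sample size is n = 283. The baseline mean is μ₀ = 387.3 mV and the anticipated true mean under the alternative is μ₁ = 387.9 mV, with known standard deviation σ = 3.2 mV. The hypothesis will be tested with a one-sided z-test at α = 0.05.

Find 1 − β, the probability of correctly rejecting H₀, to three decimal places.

Standardized effect: d = |μ₁ − μ₀| / σ = |387.9 − 387.3| / 3.2 = 0.1875
Noncentrality parameter: δ = d·√n = 0.1875 × √283 = 3.1542
One-sided α = 0.05 → critical value z_{0.05} = 1.645.
Power = P(Z > 1.645 − δ) = Φ(1.509) = 0.9344.

Power ≈ 0.934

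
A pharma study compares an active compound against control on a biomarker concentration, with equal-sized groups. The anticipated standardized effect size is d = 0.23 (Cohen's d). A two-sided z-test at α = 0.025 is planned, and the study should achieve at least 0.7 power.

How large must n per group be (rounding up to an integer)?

n = 290 per group

Set Φ(δ − 2.241) = 0.7; then δ − 2.241 = Φ⁻¹(0.7) = 0.524, giving δ = 2.766.
(For δ > 0 the lower-tail rejection region contributes negligibly to power, so the one-term inversion is standard.)
δ = d·√(n/2) ⇒ n = 2(δ/d)² = 2 × (2.766 / 0.23)² = 289.21.
Rounding up, n = 290 per group.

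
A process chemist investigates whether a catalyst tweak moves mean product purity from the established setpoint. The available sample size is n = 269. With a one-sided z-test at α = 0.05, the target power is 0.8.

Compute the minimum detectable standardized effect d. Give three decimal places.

Need Φ(δ − 1.645) = 0.8, so δ = 1.645 + 0.842 = 2.486.
δ = d·√n ⇒ d = δ/√n = 2.486/√269 = 0.1516.

d ≈ 0.152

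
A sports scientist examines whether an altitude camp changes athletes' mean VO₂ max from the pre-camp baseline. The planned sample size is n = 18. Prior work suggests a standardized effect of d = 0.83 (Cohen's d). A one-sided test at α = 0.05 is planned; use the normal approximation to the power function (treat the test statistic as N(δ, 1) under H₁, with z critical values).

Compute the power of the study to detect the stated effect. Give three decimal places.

Power ≈ 0.970

Noncentrality parameter: δ = d·√n = 0.83 × √18 = 3.5214
Critical value for a one-sided test at α = 0.05: z_α = 1.645.
Power = Φ(δ − 1.645) = Φ(1.877) = 0.9697.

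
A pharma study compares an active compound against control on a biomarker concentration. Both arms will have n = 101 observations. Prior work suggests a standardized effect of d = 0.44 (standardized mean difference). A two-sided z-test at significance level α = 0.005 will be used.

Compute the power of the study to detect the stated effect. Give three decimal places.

Power ≈ 0.625

Noncentrality parameter: δ = d·√(n/2) = 0.44 × √(101/2) = 3.1268
Critical value for a two-sided test at α = 0.005: z_{α/2} = 2.807.
Power = Φ(δ − 2.807) + Φ(−δ − 2.807) = Φ(0.320) + Φ(-5.934) = 0.6254 + 0.0000 = 0.6254.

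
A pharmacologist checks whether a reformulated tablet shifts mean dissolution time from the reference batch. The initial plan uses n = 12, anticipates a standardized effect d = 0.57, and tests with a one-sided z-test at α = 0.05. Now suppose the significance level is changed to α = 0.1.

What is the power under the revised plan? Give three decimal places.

δ = d·√n = 0.57 × √12 = 1.9745 (unchanged). New critical value: z_{0.1} = 1.282.
Revised power = P(Z > 1.282 − δ) = Φ(0.693) = 0.7558.

Power ≈ 0.756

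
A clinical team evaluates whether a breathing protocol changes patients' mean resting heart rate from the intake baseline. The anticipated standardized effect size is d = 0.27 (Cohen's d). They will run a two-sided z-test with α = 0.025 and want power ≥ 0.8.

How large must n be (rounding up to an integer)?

Set Φ(δ − 2.241) = 0.8; then δ − 2.241 = Φ⁻¹(0.8) = 0.842, giving δ = 3.083.
(For δ > 0 the lower-tail rejection region contributes negligibly to power, so the one-term inversion is standard.)
δ = d·√n ⇒ n = (δ/d)² = (3.083 / 0.27)² = 130.38.
Round up to the next whole unit.

n = 131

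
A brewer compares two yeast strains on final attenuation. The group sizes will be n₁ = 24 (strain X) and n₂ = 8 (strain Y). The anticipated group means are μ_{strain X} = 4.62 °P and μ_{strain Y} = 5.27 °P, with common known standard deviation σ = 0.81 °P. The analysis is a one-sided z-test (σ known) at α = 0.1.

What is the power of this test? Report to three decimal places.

Standardized effect: d = |μ_{strain X} − μ_{strain Y}| / σ = |4.62 − 5.27| / 0.81 = 0.8025
Noncentrality parameter: δ = d / √(1/n₁ + 1/n₂) = 0.8025 / √(1/24 + 1/8) = 1.9656
Critical value for a one-sided test at α = 0.1: z_α = 1.282.
Power = P(Z > 1.282 − δ) = Φ(0.684) = 0.7530.

Power ≈ 0.753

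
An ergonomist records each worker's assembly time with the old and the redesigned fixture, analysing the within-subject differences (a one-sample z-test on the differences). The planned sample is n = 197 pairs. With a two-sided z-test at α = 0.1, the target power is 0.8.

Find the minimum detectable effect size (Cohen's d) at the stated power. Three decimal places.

Required noncentrality: δ = z_{0.05} + z_{0.20} = 1.645 + 0.842 = 2.486.
(The second rejection-region term Φ(−δ − z_{α/2}) is negligible and dropped.)
δ = d·√n ⇒ d = δ/√n = 2.486/√197 = 0.1772.

d ≈ 0.177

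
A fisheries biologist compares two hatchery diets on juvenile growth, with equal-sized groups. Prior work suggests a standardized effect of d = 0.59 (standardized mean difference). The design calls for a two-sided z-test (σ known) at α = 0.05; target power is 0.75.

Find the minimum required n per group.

For power 0.75 need Φ(δ − z_{0.025}) = 0.75, so δ = z_{0.025} + z_{0.25} = 1.960 + 0.674 = 2.634.
(For δ > 0 the lower-tail rejection region contributes negligibly to power, so the one-term inversion is standard.)
δ = d·√(n/2) ⇒ n = 2(δ/d)² = 2 × (2.634 / 0.59)² = 39.88.
Round up to the next whole unit.

n = 40 per group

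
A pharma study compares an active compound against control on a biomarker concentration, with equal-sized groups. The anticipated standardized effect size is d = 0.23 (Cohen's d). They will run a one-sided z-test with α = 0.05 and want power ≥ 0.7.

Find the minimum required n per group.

n = 178 per group

Set Φ(δ − 1.645) = 0.7; then δ − 1.645 = Φ⁻¹(0.7) = 0.524, giving δ = 2.169.
δ = d·√(n/2) ⇒ n = 2(δ/d)² = 2 × (2.169 / 0.23)² = 177.91.
Round up to the next whole unit.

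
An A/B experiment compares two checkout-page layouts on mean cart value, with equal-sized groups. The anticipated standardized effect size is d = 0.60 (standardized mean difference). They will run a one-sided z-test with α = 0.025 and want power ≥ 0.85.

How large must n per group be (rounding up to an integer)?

Set Φ(δ − 1.960) = 0.85; then δ − 1.960 = Φ⁻¹(0.85) = 1.036, giving δ = 2.996.
δ = d·√(n/2) ⇒ n = 2(δ/d)² = 2 × (2.996 / 0.60)² = 49.88.
Rounding up, n = 50 per group.

n = 50 per group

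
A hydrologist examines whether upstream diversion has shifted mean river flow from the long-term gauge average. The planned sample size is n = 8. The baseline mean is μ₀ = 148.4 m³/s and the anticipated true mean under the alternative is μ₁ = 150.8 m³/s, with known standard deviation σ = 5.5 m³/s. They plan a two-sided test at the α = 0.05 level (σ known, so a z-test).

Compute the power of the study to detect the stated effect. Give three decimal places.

Power ≈ 0.235

Standardized effect: d = |μ₁ − μ₀| / σ = |150.8 − 148.4| / 5.5 = 0.4364
Noncentrality parameter: δ = d·√n = 0.4364 × √8 = 1.2342
Critical value for a two-sided test at α = 0.05: z_{α/2} = 1.960.
Power = Φ(δ − 1.960) + Φ(−δ − 1.960) = Φ(-0.726) + Φ(-3.194) = 0.2340 + 0.0007 = 0.2347.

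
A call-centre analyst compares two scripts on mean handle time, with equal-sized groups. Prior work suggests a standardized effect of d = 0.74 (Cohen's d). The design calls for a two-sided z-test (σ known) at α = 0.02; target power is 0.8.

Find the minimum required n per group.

n = 37 per group

Set Φ(δ − 2.326) = 0.8; then δ − 2.326 = Φ⁻¹(0.8) = 0.842, giving δ = 3.168.
(The Φ(−δ − z_{α/2}) term is vanishingly small for δ > 0 and is dropped in the standard sample-size formula.)
δ = d·√(n/2) ⇒ n = 2(δ/d)² = 2 × (3.168 / 0.74)² = 36.65.
Round up to the next whole unit.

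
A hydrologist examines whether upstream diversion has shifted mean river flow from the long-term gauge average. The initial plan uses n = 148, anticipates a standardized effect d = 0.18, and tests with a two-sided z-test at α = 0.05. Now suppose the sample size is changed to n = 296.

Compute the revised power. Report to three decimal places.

Power ≈ 0.872

With n = 296: δ = d·√n = 0.18 × √296 = 3.0968. Critical value z_{0.025} = 1.960.
Revised power = Φ(δ − 1.960) + Φ(−δ − 1.960) = Φ(1.137) + Φ(-5.057) = 0.8722 + 0.0000 = 0.8722.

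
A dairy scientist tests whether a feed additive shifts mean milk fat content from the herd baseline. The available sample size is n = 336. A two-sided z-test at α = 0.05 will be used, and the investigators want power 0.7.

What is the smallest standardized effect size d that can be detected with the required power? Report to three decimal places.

d ≈ 0.136

Required noncentrality: δ = z_{0.025} + z_{0.30} = 1.960 + 0.524 = 2.484.
(The second rejection-region term Φ(−δ − z_{α/2}) is negligible and dropped.)
δ = d·√n ⇒ d = δ/√n = 2.484/√336 = 0.1355.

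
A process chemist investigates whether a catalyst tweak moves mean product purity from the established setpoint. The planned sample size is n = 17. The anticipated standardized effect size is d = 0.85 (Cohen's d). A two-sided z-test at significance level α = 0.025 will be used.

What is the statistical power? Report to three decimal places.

Noncentrality parameter: δ = d·√n = 0.85 × √17 = 3.5046
Critical value for a two-sided test at α = 0.025: z_{α/2} = 2.241.
Power = Φ(δ − 2.241) + Φ(−δ − 2.241) = Φ(1.263) + Φ(-5.746) = 0.8967 + 0.0000 = 0.8967.

Power ≈ 0.897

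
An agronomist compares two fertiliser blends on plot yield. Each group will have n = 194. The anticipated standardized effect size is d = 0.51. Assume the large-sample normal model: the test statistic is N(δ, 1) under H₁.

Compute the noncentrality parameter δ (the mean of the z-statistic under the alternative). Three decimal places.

δ ≈ 5.023

The noncentrality parameter scales effect size by the design's sample-size factor: δ = d·√(n/2) = 0.51 × √(194/2) = 5.0229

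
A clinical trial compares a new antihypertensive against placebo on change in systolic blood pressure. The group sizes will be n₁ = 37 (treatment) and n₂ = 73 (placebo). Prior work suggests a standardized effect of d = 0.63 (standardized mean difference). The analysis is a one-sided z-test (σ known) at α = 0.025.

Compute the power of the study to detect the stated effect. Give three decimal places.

Noncentrality parameter: δ = d / √(1/n₁ + 1/n₂) = 0.63 / √(1/37 + 1/73) = 3.1218
Critical value for a one-sided test at α = 0.025: z_α = 1.960.
Power = P(Z > 1.960 − δ) = Φ(1.162) = 0.8774.

Power ≈ 0.877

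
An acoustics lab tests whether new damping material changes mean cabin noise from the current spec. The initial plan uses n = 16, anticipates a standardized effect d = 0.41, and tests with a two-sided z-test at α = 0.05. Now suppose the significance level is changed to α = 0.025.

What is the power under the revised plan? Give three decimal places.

Power ≈ 0.274

δ = d·√n = 0.41 × √16 = 1.6400 (unchanged). New critical value: z_{0.0125} = 2.241.
Revised power = Φ(δ − 2.241) + Φ(−δ − 2.241) = Φ(-0.601) + Φ(-3.881) = 0.2738 + 0.0001 = 0.2738.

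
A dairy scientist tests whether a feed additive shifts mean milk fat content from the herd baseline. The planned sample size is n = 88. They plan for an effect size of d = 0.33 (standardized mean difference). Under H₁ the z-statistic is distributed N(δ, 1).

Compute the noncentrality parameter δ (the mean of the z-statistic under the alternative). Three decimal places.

δ ≈ 3.096

The noncentrality parameter scales effect size by the design's sample-size factor: δ = d·√n = 0.33 × √88 = 3.0957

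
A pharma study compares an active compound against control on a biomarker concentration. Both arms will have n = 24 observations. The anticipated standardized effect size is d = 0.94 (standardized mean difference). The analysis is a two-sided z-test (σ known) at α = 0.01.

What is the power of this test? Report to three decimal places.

Noncentrality parameter: δ = d·√(n/2) = 0.94 × √(24/2) = 3.2563
Critical value for a two-sided test at α = 0.01: z_{α/2} = 2.576.
Power = Φ(δ − 2.576) + Φ(−δ − 2.576) = Φ(0.680) + Φ(-5.832) = 0.7519 + 0.0000 = 0.7519.

Power ≈ 0.752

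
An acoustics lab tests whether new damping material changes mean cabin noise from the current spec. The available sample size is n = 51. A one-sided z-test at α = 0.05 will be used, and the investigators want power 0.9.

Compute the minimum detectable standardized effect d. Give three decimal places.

Required noncentrality: δ = z_{0.05} + z_{0.10} = 1.645 + 1.282 = 2.926.
δ = d·√n ⇒ d = δ/√n = 2.926/√51 = 0.4098.

d ≈ 0.410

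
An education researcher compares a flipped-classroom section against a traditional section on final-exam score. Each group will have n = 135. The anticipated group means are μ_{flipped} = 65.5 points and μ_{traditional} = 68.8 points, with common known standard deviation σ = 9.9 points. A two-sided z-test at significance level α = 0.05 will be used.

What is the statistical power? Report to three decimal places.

Standardized effect: d = |μ_{flipped} − μ_{traditional}| / σ = |65.5 − 68.8| / 9.9 = 0.3333
Noncentrality parameter: δ = d·√(n/2) = 0.3333 × √(135/2) = 2.7386
Two-sided α = 0.05 → critical value z_{0.025} = 1.960.
Power = Φ(δ − 1.960) + Φ(−δ − 1.960) = Φ(0.779) + Φ(-4.699) = 0.7819 + 0.0000 = 0.7819.

Power ≈ 0.782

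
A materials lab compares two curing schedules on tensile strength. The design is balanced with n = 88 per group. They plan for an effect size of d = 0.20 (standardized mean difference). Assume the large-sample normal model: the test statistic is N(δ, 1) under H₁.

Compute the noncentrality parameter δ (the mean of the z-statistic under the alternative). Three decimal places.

δ ≈ 1.327

δ = d·√(n/2) = 0.20 × √(88/2) = 1.3266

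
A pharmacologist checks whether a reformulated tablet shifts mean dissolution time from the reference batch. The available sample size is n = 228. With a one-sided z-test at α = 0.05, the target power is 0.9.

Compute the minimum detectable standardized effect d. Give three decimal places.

d ≈ 0.194

Required noncentrality: δ = z_{0.05} + z_{0.10} = 1.645 + 1.282 = 2.926.
δ = d·√n ⇒ d = δ/√n = 2.926/√228 = 0.1938.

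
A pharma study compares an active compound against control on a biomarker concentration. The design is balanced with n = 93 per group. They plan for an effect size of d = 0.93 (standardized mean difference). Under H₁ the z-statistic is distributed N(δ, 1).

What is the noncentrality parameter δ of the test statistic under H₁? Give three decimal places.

The noncentrality parameter scales effect size by the design's sample-size factor: δ = d·√(n/2) = 0.93 × √(93/2) = 6.3418

δ ≈ 6.342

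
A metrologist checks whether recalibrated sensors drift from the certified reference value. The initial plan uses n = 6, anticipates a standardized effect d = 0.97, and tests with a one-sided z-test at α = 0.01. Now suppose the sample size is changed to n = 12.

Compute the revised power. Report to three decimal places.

With n = 12: δ = d·√n = 0.97 × √12 = 3.3602. Critical value z_{0.01} = 2.326.
Revised power = P(Z > 2.326 − δ) = Φ(1.034) = 0.8494.

Power ≈ 0.849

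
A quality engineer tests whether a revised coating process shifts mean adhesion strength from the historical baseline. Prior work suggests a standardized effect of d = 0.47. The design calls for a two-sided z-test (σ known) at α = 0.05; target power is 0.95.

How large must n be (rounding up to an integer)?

n = 59

Set Φ(δ − 1.960) = 0.95; then δ − 1.960 = Φ⁻¹(0.95) = 1.645, giving δ = 3.605.
(Ignoring the negligible lower-tail rejection probability gives the usual closed-form inversion.)
δ = d·√n ⇒ n = (δ/d)² = (3.605 / 0.47)² = 58.83.
Round up to the next whole unit.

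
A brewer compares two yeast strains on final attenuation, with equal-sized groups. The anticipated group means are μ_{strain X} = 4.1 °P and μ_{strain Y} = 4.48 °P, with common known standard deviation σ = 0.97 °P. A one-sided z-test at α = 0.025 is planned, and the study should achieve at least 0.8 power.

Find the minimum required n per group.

n = 103 per group

Standardized effect: d = |μ_{strain X} − μ_{strain Y}| / σ = |4.1 − 4.48| / 0.97 = 0.3918
For power 0.8 need Φ(δ − z_{0.025}) = 0.8, so δ = z_{0.025} + z_{0.20} = 1.960 + 0.842 = 2.802.
δ = d·√(n/2) ⇒ n = 2(δ/d)² = 2 × (2.802 / 0.3918)² = 102.29.
Rounding up, n = 103 per group.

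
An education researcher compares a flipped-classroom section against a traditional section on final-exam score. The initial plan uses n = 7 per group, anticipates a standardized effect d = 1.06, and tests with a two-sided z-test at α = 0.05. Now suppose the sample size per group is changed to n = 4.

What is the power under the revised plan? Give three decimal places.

Power ≈ 0.323

With n = 4 per group: δ = d·√(n/2) = 1.06 × √(4/2) = 1.4991. Critical value z_{0.025} = 1.960.
Revised power = Φ(δ − 1.960) + Φ(−δ − 1.960) = Φ(-0.461) + Φ(-3.459) = 0.3224 + 0.0003 = 0.3227.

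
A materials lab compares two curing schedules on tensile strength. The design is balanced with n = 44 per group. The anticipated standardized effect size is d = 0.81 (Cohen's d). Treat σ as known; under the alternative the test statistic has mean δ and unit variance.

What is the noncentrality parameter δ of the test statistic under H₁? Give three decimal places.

δ ≈ 3.799

The noncentrality parameter scales effect size by the design's sample-size factor: δ = d·√(n/2) = 0.81 × √(44/2) = 3.7992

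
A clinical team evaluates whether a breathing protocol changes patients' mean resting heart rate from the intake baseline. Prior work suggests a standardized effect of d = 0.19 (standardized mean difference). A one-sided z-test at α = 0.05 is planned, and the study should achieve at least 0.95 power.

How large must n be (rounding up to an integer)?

n = 300

Set Φ(δ − 1.645) = 0.95; then δ − 1.645 = Φ⁻¹(0.95) = 1.645, giving δ = 3.290.
δ = d·√n ⇒ n = (δ/d)² = (3.290 / 0.19)² = 299.78.
Rounding up, n = 300.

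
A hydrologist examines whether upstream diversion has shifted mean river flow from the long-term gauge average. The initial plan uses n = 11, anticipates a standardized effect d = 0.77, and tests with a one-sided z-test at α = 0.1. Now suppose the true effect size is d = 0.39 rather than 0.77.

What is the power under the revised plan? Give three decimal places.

With d = 0.39: δ = d·√n = 0.39 × √11 = 1.2935. Critical value z_{0.1} = 1.282.
Revised power = Φ(δ − 1.282) = Φ(0.012) = 0.5048.

Power ≈ 0.505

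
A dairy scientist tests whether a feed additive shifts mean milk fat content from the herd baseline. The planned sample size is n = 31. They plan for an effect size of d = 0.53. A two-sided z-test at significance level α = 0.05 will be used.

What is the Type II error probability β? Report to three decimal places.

Noncentrality parameter: δ = d·√n = 0.53 × √31 = 2.9509
Critical value for a two-sided test at α = 0.05: z_{α/2} = 1.960.
Power = Φ(δ − 1.960) + Φ(−δ − 1.960) = Φ(0.991) + Φ(-4.911) = 0.8391 + 0.0000 = 0.8391.
Type II error: β = 1 − power = 1 − 0.8391 = 0.1609.

β ≈ 0.161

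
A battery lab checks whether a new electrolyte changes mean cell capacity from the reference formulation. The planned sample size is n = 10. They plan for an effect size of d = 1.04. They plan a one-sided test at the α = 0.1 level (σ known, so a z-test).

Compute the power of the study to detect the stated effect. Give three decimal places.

Power ≈ 0.978

Noncentrality parameter: δ = d·√n = 1.04 × √10 = 3.2888
Critical value for a one-sided test at α = 0.1: z_α = 1.282.
Power = Φ(δ − 1.282) = Φ(2.007) = 0.9776.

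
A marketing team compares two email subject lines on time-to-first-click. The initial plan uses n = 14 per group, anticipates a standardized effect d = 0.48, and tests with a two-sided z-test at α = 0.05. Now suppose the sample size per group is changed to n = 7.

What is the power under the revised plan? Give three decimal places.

Power ≈ 0.146

With n = 7 per group: δ = d·√(n/2) = 0.48 × √(7/2) = 0.8980. Critical value z_{0.025} = 1.960.
Revised power = Φ(δ − 1.960) + Φ(−δ − 1.960) = Φ(-1.062) + Φ(-2.858) = 0.1441 + 0.0021 = 0.1463.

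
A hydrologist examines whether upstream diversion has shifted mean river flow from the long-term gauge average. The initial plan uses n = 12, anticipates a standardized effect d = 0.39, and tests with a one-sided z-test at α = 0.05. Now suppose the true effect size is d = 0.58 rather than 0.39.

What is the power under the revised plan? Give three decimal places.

With d = 0.58: δ = d·√n = 0.58 × √12 = 2.0092. Critical value z_{0.05} = 1.645.
Revised power = Φ(δ − 1.645) = Φ(0.364) = 0.6422.

Power ≈ 0.642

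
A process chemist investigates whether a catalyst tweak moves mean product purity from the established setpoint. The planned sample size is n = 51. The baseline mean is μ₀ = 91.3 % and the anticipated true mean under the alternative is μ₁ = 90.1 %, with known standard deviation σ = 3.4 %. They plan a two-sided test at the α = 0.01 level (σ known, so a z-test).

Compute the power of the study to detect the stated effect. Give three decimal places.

Power ≈ 0.478

Standardized effect: d = |μ₁ − μ₀| / σ = |90.1 − 91.3| / 3.4 = 0.3529
Noncentrality parameter: δ = d·√n = 0.3529 × √51 = 2.5205
Two-sided α = 0.01 → critical value z_{0.005} = 2.576.
Power = Φ(δ − 2.576) + Φ(−δ − 2.576) = Φ(-0.055) + Φ(-5.096) = 0.4779 + 0.0000 = 0.4779.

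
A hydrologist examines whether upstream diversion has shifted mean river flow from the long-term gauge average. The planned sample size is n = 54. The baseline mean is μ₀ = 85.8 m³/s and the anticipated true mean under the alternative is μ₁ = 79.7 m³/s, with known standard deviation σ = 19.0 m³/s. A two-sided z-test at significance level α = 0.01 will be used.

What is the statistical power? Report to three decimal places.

Power ≈ 0.414

Standardized effect: d = |μ₁ − μ₀| / σ = |79.7 − 85.8| / 19.0 = 0.3211
Noncentrality parameter: δ = d·√n = 0.3211 × √54 = 2.3592
Critical value for a two-sided test at α = 0.01: z_{α/2} = 2.576.
Power = Φ(δ − 2.576) + Φ(−δ − 2.576) = Φ(-0.217) + Φ(-4.935) = 0.4143 + 0.0000 = 0.4143.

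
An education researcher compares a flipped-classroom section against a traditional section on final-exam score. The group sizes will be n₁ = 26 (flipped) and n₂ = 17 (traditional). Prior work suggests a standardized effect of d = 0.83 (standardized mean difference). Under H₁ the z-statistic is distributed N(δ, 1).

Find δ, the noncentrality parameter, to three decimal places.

The noncentrality parameter scales effect size by the design's sample-size factor: δ = d / √(1/n₁ + 1/n₂) = 0.83 / √(1/26 + 1/17) = 2.6611

δ ≈ 2.661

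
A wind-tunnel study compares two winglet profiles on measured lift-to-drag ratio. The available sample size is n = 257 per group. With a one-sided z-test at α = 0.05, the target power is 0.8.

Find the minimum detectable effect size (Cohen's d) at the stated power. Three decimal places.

d ≈ 0.219

Need Φ(δ − 1.645) = 0.8, so δ = 1.645 + 0.842 = 2.486.
δ = d·√(n/2) ⇒ d = δ/√(n/2) = 2.486/√(257/2) = 0.2193.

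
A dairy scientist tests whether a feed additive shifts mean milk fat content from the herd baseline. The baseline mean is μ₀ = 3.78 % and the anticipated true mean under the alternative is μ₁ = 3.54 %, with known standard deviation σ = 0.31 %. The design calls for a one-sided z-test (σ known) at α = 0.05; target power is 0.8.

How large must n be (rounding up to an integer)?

n = 11

Standardized effect: d = |μ₁ − μ₀| / σ = |3.54 − 3.78| / 0.31 = 0.7742
Set Φ(δ − 1.645) = 0.8; then δ − 1.645 = Φ⁻¹(0.8) = 0.842, giving δ = 2.486.
δ = d·√n ⇒ n = (δ/d)² = (2.486 / 0.7742)² = 10.31.
Round up to the next whole unit.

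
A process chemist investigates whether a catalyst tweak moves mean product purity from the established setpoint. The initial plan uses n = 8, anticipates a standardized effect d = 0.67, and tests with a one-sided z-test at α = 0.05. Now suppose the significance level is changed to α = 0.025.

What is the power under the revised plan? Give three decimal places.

Power ≈ 0.474

δ = d·√n = 0.67 × √8 = 1.8950 (unchanged). New critical value: z_{0.025} = 1.960.
Revised power = Φ(δ − 1.960) = Φ(-0.065) = 0.4741.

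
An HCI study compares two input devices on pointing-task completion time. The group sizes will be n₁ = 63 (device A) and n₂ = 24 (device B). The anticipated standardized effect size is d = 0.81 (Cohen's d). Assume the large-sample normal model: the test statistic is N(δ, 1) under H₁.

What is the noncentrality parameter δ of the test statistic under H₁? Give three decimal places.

δ ≈ 3.377

The noncentrality parameter scales effect size by the design's sample-size factor: δ = d / √(1/n₁ + 1/n₂) = 0.81 / √(1/63 + 1/24) = 3.3768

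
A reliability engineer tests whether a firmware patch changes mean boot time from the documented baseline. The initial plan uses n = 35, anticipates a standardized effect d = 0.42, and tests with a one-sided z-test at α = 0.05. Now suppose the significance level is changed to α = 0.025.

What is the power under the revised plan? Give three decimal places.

δ = d·√n = 0.42 × √35 = 2.4848 (unchanged). New critical value: z_{0.025} = 1.960.
Revised power = Φ(δ − 1.960) = Φ(0.525) = 0.7001.

Power ≈ 0.700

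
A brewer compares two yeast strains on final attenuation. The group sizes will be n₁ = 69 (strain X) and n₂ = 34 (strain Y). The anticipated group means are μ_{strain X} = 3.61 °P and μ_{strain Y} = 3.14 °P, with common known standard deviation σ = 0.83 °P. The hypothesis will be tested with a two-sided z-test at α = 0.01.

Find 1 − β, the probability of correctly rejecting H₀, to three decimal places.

Standardized effect: d = |μ_{strain X} − μ_{strain Y}| / σ = |3.61 − 3.14| / 0.83 = 0.5663
Noncentrality parameter: δ = d / √(1/n₁ + 1/n₂) = 0.5663 / √(1/69 + 1/34) = 2.7025
Two-sided α = 0.01 → critical value z_{0.005} = 2.576.
Power = Φ(δ − 2.576) + Φ(−δ − 2.576) = Φ(0.127) + Φ(-5.278) = 0.5504 + 0.0000 = 0.5504.

Power ≈ 0.550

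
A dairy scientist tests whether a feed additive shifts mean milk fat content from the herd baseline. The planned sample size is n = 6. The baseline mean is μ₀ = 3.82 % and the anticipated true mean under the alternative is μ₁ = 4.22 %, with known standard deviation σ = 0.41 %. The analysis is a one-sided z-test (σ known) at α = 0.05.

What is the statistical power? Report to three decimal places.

Standardized effect: d = |μ₁ − μ₀| / σ = |4.22 − 3.82| / 0.41 = 0.9756
Noncentrality parameter: δ = d·√n = 0.9756 × √6 = 2.3897
Critical value for a one-sided test at α = 0.05: z_α = 1.645.
Power = Φ(δ − 1.645) = Φ(0.745) = 0.7718.

Power ≈ 0.772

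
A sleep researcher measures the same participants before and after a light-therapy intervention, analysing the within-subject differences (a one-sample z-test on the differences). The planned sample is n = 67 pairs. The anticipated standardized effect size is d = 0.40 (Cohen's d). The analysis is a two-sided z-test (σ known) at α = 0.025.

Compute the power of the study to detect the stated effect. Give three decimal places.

Noncentrality parameter: δ = d·√n = 0.40 × √67 = 3.2741
Critical value for a two-sided test at α = 0.025: z_{α/2} = 2.241.
Power = Φ(δ − 2.241) + Φ(−δ − 2.241) = Φ(1.033) + Φ(-5.516) = 0.8491 + 0.0000 = 0.8491.

Power ≈ 0.849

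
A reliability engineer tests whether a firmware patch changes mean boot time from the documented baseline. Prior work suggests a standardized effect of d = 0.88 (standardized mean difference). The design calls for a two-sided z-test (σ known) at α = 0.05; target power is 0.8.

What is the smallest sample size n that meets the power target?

Set Φ(δ − 1.960) = 0.8; then δ − 1.960 = Φ⁻¹(0.8) = 0.842, giving δ = 2.802.
(The Φ(−δ − z_{α/2}) term is vanishingly small for δ > 0 and is dropped in the standard sample-size formula.)
δ = d·√n ⇒ n = (δ/d)² = (2.802 / 0.88)² = 10.14.
Rounding up, n = 11.

n = 11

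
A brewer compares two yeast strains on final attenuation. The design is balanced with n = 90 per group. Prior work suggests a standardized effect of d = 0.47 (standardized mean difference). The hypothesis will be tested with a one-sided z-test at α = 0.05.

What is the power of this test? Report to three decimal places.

Power ≈ 0.934

Noncentrality parameter: δ = d·√(n/2) = 0.47 × √(90/2) = 3.1529
One-sided α = 0.05 → critical value z_{0.05} = 1.645.
Power = Φ(δ − 1.645) = Φ(1.508) = 0.9342.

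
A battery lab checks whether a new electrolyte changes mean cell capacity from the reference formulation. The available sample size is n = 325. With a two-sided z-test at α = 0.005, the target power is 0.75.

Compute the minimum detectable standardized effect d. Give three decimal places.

Need Φ(δ − 2.807) = 0.75, so δ = 2.807 + 0.674 = 3.482.
(The second rejection-region term Φ(−δ − z_{α/2}) is negligible and dropped.)
δ = d·√n ⇒ d = δ/√n = 3.482/√325 = 0.1931.

d ≈ 0.193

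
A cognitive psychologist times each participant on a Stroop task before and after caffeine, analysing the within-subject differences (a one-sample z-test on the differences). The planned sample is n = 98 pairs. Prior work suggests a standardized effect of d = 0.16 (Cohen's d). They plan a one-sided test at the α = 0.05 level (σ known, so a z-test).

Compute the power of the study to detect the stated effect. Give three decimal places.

Noncentrality parameter: δ = d·√n = 0.16 × √98 = 1.5839
One-sided α = 0.05 → critical value z_{0.05} = 1.645.
Power = Φ(δ − 1.645) = Φ(-0.061) = 0.4757.

Power ≈ 0.476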